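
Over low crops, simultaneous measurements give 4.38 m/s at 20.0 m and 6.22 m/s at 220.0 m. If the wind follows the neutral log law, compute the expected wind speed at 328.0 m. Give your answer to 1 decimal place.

6.5 m/s

Log law: V ∝ ln(z/z₀). From the pair, with r = V₁/V₂ = 0.70418,
ln z₀ = (ln z₁ − r·ln z₂)/(1 − r) = (2.9957 − 0.70418×5.3936)/0.29582 = -2.7123 → z₀ = 0.06638 m
V₃ = V₁ · ln(z₃/z₀)/ln(z₁/z₀) = 4.38 × 8.5053/5.7080 = 6.5265 m/s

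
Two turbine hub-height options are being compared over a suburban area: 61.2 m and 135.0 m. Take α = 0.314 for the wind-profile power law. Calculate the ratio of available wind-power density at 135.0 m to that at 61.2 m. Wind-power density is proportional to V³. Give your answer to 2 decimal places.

Speed ratio: V_B/V_A = (z_B/z_A)^α = (135.0/61.2)^0.314 = (2.2059)^0.314 = 1.28199
Power-density ratio: P_B/P_A = (V_B/V_A)³ = (1.28199)³ = 2.10695

2.11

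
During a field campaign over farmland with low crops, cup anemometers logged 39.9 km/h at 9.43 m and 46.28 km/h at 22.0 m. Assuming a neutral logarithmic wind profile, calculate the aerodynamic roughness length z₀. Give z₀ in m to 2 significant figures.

z₀ ≈ 0.047 m

Log law: V(z) ∝ ln(z/z₀). With r = V₁/V₂ = 39.9/46.28 = 0.86214,
r · ln(z₂/z₀) = ln(z₁/z₀) ⇒ ln z₀ = (ln z₁ − r·ln z₂)/(1 − r)
ln z₀ = (2.24390 − 0.86214×3.09104) / 0.13786 = -3.0541
z₀ = exp(-3.0541) = 0.04717 m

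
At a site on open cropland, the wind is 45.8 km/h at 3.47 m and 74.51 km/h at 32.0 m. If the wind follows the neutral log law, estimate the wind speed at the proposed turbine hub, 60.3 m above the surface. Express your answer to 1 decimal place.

Log law: V ∝ ln(z/z₀). From the pair, with r = V₁/V₂ = 0.61468,
ln z₀ = (ln z₁ − r·ln z₂)/(1 − r) = (1.2442 − 0.61468×3.4657)/0.38532 = -2.2999 → z₀ = 0.1003 m
V₃ = V₁ · ln(z₃/z₀)/ln(z₁/z₀) = 45.8 × 6.3992/3.5440 = 82.6981 km/h

82.7 km/h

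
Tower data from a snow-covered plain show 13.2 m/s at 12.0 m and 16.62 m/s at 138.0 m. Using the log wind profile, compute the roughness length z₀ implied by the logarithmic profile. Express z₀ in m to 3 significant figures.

Log law: V(z) ∝ ln(z/z₀). With r = V₁/V₂ = 13.2/16.62 = 0.79422,
r · ln(z₂/z₀) = ln(z₁/z₀) ⇒ ln z₀ = (ln z₁ − r·ln z₂)/(1 − r)
ln z₀ = (2.48491 − 0.79422×4.92725) / 0.20578 = -6.9417
z₀ = exp(-6.9417) = 0.0009666 m

z₀ ≈ 0.000967 m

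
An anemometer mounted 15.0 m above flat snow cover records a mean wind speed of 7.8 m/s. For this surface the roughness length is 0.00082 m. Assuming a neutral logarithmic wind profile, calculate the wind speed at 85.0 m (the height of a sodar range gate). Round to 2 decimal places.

Log law: V(z) ∝ ln(z/z₀), so V₂/V₁ = ln(z₂/z₀) / ln(z₁/z₀).
ln(85.0/0.00082) = 11.5489, ln(15.0/0.00082) = 9.8143
V₂ = 7.8 × 11.5489/9.8143 = 7.8 × 1.1767 = 9.1786 m/s

9.18 m/s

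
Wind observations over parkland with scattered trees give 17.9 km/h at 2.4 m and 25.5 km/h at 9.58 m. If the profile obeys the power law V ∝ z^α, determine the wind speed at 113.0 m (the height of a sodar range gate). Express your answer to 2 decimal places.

First find α: α = ln(V₂/V₁)/ln(z₂/z₁) = ln(25.5/17.9)/ln(9.58/2.4) = 0.35388/1.38421 = 0.2557
Extrapolate from 9.58 m to 113.0 m: V₃ = 25.5 × (113.0/9.58)^0.2557 = 25.5 × 1.8793 = 47.9212 km/h

47.92 km/h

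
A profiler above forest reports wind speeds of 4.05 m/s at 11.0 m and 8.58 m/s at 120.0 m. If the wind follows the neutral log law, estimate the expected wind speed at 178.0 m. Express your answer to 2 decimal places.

9.33 m/s

Log law: V ∝ ln(z/z₀). From the pair, with r = V₁/V₂ = 0.47203,
ln z₀ = (ln z₁ − r·ln z₂)/(1 − r) = (2.3979 − 0.47203×4.7875)/0.52797 = 0.2615 → z₀ = 1.299 m
V₃ = V₁ · ln(z₃/z₀)/ln(z₁/z₀) = 4.05 × 4.9203/2.1364 = 9.3275 m/s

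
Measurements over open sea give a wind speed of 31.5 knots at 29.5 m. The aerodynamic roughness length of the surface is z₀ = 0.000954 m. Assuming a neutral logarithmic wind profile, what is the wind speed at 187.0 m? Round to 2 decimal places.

Log law: V(z) ∝ ln(z/z₀), so V₂/V₁ = ln(z₂/z₀) / ln(z₁/z₀).
ln(187.0/0.000954) = 12.1860, ln(29.5/0.000954) = 10.3392
V₂ = 31.5 × 12.1860/10.3392 = 31.5 × 1.1786 = 37.1263 knots

37.13 knots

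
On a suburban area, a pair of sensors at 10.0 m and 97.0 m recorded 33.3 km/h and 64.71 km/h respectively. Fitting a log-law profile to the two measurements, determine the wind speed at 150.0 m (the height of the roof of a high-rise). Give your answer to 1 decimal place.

70.7 km/h

Log law: V ∝ ln(z/z₀). From the pair, with r = V₁/V₂ = 0.51460,
ln z₀ = (ln z₁ − r·ln z₂)/(1 − r) = (2.3026 − 0.51460×4.5747)/0.48540 = -0.1063 → z₀ = 0.8992 m
V₃ = V₁ · ln(z₃/z₀)/ln(z₁/z₀) = 33.3 × 5.1169/2.4088 = 70.7362 km/h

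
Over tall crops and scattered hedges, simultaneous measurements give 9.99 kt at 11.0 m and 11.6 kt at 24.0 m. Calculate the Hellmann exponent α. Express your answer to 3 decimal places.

α ≈ 0.192

Power law: V₂/V₁ = (z₂/z₁)^α ⇒ α = ln(V₂/V₁) / ln(z₂/z₁)
α = ln(11.6/9.99) / ln(24.0/11.0) = ln(1.1612) / ln(2.1818)
  = 0.14942 / 0.78016 = 0.19153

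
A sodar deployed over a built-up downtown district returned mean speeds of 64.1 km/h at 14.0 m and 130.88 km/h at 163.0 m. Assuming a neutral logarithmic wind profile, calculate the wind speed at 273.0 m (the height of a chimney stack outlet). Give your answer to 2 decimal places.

144.91 km/h

Log law: V ∝ ln(z/z₀). From the pair, with r = V₁/V₂ = 0.48976,
ln z₀ = (ln z₁ − r·ln z₂)/(1 − r) = (2.6391 − 0.48976×5.0938)/0.51024 = 0.2829 → z₀ = 1.327 m
V₃ = V₁ · ln(z₃/z₀)/ln(z₁/z₀) = 64.1 × 5.3266/2.3562 = 144.9102 km/h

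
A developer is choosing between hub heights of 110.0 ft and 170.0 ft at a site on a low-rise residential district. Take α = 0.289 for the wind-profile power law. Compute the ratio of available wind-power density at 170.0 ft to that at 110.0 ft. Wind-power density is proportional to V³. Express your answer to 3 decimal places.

1.459

Speed ratio: V_B/V_A = (z_B/z_A)^α = (170.0/110.0)^0.289 = (1.5455)^0.289 = 1.13406
Power-density ratio: P_B/P_A = (V_B/V_A)³ = (1.13406)³ = 1.45852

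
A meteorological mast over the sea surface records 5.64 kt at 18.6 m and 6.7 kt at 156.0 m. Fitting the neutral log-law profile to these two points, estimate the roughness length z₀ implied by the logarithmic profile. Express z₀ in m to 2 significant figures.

Log law: V(z) ∝ ln(z/z₀). With r = V₁/V₂ = 5.64/6.7 = 0.84179,
r · ln(z₂/z₀) = ln(z₁/z₀) ⇒ ln z₀ = (ln z₁ − r·ln z₂)/(1 − r)
ln z₀ = (2.92316 − 0.84179×5.04986) / 0.15821 = -8.3925
z₀ = exp(-8.3925) = 0.0002266 m

z₀ ≈ 0.00023 m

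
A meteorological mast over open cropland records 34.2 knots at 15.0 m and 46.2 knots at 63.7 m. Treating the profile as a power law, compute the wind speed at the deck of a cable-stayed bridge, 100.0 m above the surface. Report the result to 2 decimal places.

50.74 knots

First find α: α = ln(V₂/V₁)/ln(z₂/z₁) = ln(46.2/34.2)/ln(63.7/15.0) = 0.30075/1.44613 = 0.2080
Extrapolate from 63.7 m to 100.0 m: V₃ = 46.2 × (100.0/63.7)^0.2080 = 46.2 × 1.0983 = 50.7429 knots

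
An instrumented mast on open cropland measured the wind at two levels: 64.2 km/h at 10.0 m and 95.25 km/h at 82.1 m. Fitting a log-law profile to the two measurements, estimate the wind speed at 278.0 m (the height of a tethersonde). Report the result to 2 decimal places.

Log law: V ∝ ln(z/z₀). From the pair, with r = V₁/V₂ = 0.67402,
ln z₀ = (ln z₁ − r·ln z₂)/(1 − r) = (2.3026 − 0.67402×4.4079)/0.32598 = -2.0505 → z₀ = 0.1287 m
V₃ = V₁ · ln(z₃/z₀)/ln(z₁/z₀) = 64.2 × 7.6781/4.3531 = 113.2380 km/h

113.24 km/h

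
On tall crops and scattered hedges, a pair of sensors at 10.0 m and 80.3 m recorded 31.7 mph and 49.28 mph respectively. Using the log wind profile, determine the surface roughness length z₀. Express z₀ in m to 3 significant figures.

z₀ ≈ 0.234 m

Log law: V(z) ∝ ln(z/z₀). With r = V₁/V₂ = 31.7/49.28 = 0.64326,
r · ln(z₂/z₀) = ln(z₁/z₀) ⇒ ln z₀ = (ln z₁ − r·ln z₂)/(1 − r)
ln z₀ = (2.30259 − 0.64326×4.38577) / 0.35674 = -1.4538
z₀ = exp(-1.4538) = 0.2337 m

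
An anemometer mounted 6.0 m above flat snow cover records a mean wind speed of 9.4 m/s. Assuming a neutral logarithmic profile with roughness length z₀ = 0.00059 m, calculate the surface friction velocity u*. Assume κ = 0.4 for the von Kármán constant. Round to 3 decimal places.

u* ≈ 0.407 m/s

Log law: V(z) = (u*/κ) · ln(z/z₀) ⇒ u* = κ · V / ln(z/z₀)
u* = 0.4 × 9.4 / ln(6.0/0.00059) = 0.4 × 9.4 / 9.2271
   = 3.7600 / 9.2271 = 0.4075 m/s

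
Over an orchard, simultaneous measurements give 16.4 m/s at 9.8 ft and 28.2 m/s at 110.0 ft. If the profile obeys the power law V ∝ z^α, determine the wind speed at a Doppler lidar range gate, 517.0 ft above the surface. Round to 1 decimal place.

39.9 m/s

First find α: α = ln(V₂/V₁)/ln(z₂/z₁) = ln(28.2/16.4)/ln(110.0/9.8) = 0.54204/2.41810 = 0.2242
Extrapolate from 110.0 ft to 517.0 ft: V₃ = 28.2 × (517.0/110.0)^0.2242 = 28.2 × 1.4147 = 39.8939 m/s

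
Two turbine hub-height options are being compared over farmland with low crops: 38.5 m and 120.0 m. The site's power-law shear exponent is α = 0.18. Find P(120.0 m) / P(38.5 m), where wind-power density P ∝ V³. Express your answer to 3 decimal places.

1.848

Speed ratio: V_B/V_A = (z_B/z_A)^α = (120.0/38.5)^0.18 = (3.1169)^0.18 = 1.22707
Power-density ratio: P_B/P_A = (V_B/V_A)³ = (1.22707)³ = 1.84760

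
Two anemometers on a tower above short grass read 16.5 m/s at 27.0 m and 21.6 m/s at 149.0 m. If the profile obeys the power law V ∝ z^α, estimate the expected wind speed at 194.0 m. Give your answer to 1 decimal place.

22.5 m/s

First find α: α = ln(V₂/V₁)/ln(z₂/z₁) = ln(21.6/16.5)/ln(149.0/27.0) = 0.26933/1.70811 = 0.1577
Extrapolate from 149.0 m to 194.0 m: V₃ = 21.6 × (194.0/149.0)^0.1577 = 21.6 × 1.0425 = 22.5178 m/s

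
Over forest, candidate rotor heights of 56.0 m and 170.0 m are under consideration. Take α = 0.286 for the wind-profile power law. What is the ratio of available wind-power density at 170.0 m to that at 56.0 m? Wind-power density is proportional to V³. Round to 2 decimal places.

2.59

Speed ratio: V_B/V_A = (z_B/z_A)^α = (170.0/56.0)^0.286 = (3.0357)^0.286 = 1.37381
Power-density ratio: P_B/P_A = (V_B/V_A)³ = (1.37381)³ = 2.59286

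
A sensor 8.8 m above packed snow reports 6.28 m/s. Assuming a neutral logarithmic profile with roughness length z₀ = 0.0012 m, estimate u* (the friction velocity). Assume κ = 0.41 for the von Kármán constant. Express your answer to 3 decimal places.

u* ≈ 0.289 m/s

Log law: V(z) = (u*/κ) · ln(z/z₀) ⇒ u* = κ · V / ln(z/z₀)
u* = 0.41 × 6.28 / ln(8.8/0.0012) = 0.41 × 6.28 / 8.9002
   = 2.5748 / 8.9002 = 0.2893 m/s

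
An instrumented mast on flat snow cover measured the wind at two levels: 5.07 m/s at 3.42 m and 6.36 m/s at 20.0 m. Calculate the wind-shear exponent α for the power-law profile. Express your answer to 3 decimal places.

α ≈ 0.128

Power law: V₂/V₁ = (z₂/z₁)^α ⇒ α = ln(V₂/V₁) / ln(z₂/z₁)
α = ln(6.36/5.07) / ln(20.0/3.42) = ln(1.2544) / ln(5.8480)
  = 0.22669 / 1.76609 = 0.12836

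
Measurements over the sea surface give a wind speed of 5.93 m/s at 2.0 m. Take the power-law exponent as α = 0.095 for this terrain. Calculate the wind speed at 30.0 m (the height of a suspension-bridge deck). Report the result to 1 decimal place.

Power-law profile: V₂ = V₁ · (z₂/z₁)^α
V₂ = 5.93 × (30.0/2.0)^0.095 = 5.93 × (15.0000)^0.095
    = 5.93 × 1.2934 = 7.6698 m/s

7.7 m/s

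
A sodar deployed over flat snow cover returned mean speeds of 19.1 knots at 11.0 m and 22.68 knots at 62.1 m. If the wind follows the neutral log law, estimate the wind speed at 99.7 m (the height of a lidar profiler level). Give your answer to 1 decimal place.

Log law: V ∝ ln(z/z₀). From the pair, with r = V₁/V₂ = 0.84215,
ln z₀ = (ln z₁ − r·ln z₂)/(1 − r) = (2.3979 − 0.84215×4.1287)/0.15785 = -6.8365 → z₀ = 0.001074 m
V₃ = V₁ · ln(z₃/z₀)/ln(z₁/z₀) = 19.1 × 11.4387/9.2344 = 23.6592 knots

23.7 knots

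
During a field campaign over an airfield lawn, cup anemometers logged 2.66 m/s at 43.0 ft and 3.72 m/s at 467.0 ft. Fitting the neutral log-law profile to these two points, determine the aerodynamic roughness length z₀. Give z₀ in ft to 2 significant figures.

Log law: V(z) ∝ ln(z/z₀). With r = V₁/V₂ = 2.66/3.72 = 0.71505,
r · ln(z₂/z₀) = ln(z₁/z₀) ⇒ ln z₀ = (ln z₁ − r·ln z₂)/(1 − r)
ln z₀ = (3.76120 − 0.71505×6.14633) / 0.28495 = -2.2241
z₀ = exp(-2.2241) = 0.1082 ft

z₀ ≈ 0.11 ft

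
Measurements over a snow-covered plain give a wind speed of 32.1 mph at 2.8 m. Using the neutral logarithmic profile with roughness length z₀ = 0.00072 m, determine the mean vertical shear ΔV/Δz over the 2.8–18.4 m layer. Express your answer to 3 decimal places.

0.469 mph/m

Log law: V₂ = V₁ · ln(z₂/z₀)/ln(z₁/z₀) = 32.1 × 10.1486/8.2659 = 39.4115 mph
ΔV/Δz = (39.4115 − 32.1)/(18.4 − 2.8) = 7.3115/15.6000 = 0.46868 mph/m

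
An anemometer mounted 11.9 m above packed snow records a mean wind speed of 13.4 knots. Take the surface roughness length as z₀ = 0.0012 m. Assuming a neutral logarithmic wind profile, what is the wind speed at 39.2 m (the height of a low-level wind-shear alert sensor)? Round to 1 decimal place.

15.1 knots

Log law: V(z) ∝ ln(z/z₀), so V₂/V₁ = ln(z₂/z₀) / ln(z₁/z₀).
ln(39.2/0.0012) = 10.3941, ln(11.9/0.0012) = 9.2020
V₂ = 13.4 × 10.3941/9.2020 = 13.4 × 1.1296 = 15.1360 knots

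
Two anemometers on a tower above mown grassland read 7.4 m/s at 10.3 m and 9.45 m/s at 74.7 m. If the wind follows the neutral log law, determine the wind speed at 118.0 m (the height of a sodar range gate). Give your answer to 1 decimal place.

Log law: V ∝ ln(z/z₀). From the pair, with r = V₁/V₂ = 0.78307,
ln z₀ = (ln z₁ − r·ln z₂)/(1 − r) = (2.3321 − 0.78307×4.3135)/0.21693 = -4.8200 → z₀ = 0.008067 m
V₃ = V₁ · ln(z₃/z₀)/ln(z₁/z₀) = 7.4 × 9.5907/7.1521 = 9.9230 m/s

9.9 m/s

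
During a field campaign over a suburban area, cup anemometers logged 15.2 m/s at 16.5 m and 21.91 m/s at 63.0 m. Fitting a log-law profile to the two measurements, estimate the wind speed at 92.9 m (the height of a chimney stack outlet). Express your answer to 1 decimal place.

Log law: V ∝ ln(z/z₀). From the pair, with r = V₁/V₂ = 0.69375,
ln z₀ = (ln z₁ − r·ln z₂)/(1 − r) = (2.8034 − 0.69375×4.1431)/0.30625 = -0.2316 → z₀ = 0.7933 m
V₃ = V₁ · ln(z₃/z₀)/ln(z₁/z₀) = 15.2 × 4.7631/3.0350 = 23.8552 m/s

23.9 m/s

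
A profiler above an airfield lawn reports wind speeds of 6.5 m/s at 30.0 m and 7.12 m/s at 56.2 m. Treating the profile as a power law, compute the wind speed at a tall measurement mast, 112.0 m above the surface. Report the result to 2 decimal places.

First find α: α = ln(V₂/V₁)/ln(z₂/z₁) = ln(7.12/6.5)/ln(56.2/30.0) = 0.09111/0.62772 = 0.1451
Extrapolate from 56.2 m to 112.0 m: V₃ = 7.12 × (112.0/56.2)^0.1451 = 7.12 × 1.1053 = 7.8695 m/s

7.87 m/s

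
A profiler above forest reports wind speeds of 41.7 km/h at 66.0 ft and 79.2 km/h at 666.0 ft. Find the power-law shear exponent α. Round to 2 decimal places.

Power law: V₂/V₁ = (z₂/z₁)^α ⇒ α = ln(V₂/V₁) / ln(z₂/z₁)
α = ln(79.2/41.7) / ln(666.0/66.0) = ln(1.8993) / ln(10.0909)
  = 0.64148 / 2.31163 = 0.27750

α ≈ 0.28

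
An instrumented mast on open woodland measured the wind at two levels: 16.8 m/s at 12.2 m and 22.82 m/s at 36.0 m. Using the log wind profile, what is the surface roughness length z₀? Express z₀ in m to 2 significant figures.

Log law: V(z) ∝ ln(z/z₀). With r = V₁/V₂ = 16.8/22.82 = 0.73620,
r · ln(z₂/z₀) = ln(z₁/z₀) ⇒ ln z₀ = (ln z₁ − r·ln z₂)/(1 − r)
ln z₀ = (2.50144 − 0.73620×3.58352) / 0.26380 = -0.5183
z₀ = exp(-0.5183) = 0.5955 m

z₀ ≈ 0.60 m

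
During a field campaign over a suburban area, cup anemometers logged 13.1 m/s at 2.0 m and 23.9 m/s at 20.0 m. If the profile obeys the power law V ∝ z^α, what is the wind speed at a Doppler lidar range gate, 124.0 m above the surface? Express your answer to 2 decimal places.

First find α: α = ln(V₂/V₁)/ln(z₂/z₁) = ln(23.9/13.1)/ln(20.0/2.0) = 0.60127/2.30259 = 0.2611
Extrapolate from 20.0 m to 124.0 m: V₃ = 23.9 × (124.0/20.0)^0.2611 = 23.9 × 1.6103 = 38.4869 m/s

38.49 m/s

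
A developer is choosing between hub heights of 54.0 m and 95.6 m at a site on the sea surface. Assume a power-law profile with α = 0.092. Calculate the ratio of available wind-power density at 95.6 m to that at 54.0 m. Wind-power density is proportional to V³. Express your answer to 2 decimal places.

Speed ratio: V_B/V_A = (z_B/z_A)^α = (95.6/54.0)^0.092 = (1.7704)^0.092 = 1.05395
Power-density ratio: P_B/P_A = (V_B/V_A)³ = (1.05395)³ = 1.17075

1.17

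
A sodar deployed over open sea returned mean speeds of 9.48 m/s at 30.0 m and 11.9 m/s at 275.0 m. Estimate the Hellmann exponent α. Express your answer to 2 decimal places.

α ≈ 0.10

Power law: V₂/V₁ = (z₂/z₁)^α ⇒ α = ln(V₂/V₁) / ln(z₂/z₁)
α = ln(11.9/9.48) / ln(275.0/30.0) = ln(1.2553) / ln(9.1667)
  = 0.22735 / 2.21557 = 0.10262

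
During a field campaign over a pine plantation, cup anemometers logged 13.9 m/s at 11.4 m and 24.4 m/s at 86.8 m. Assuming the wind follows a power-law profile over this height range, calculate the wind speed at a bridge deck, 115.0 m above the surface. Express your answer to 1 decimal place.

26.4 m/s

First find α: α = ln(V₂/V₁)/ln(z₂/z₁) = ln(24.4/13.9)/ln(86.8/11.4) = 0.56269/2.02999 = 0.2772
Extrapolate from 86.8 m to 115.0 m: V₃ = 24.4 × (115.0/86.8)^0.2772 = 24.4 × 1.0811 = 26.3789 m/s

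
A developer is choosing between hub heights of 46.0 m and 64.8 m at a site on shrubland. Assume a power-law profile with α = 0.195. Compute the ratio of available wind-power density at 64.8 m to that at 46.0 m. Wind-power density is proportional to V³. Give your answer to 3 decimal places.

Speed ratio: V_B/V_A = (z_B/z_A)^α = (64.8/46.0)^0.195 = (1.4087)^0.195 = 1.06910
Power-density ratio: P_B/P_A = (V_B/V_A)³ = (1.06910)³ = 1.22196

1.222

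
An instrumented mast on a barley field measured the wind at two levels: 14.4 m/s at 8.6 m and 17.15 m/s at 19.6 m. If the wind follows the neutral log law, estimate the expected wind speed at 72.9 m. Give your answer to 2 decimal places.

21.54 m/s

Log law: V ∝ ln(z/z₀). From the pair, with r = V₁/V₂ = 0.83965,
ln z₀ = (ln z₁ − r·ln z₂)/(1 − r) = (2.1518 − 0.83965×2.9755)/0.16035 = -2.1618 → z₀ = 0.1151 m
V₃ = V₁ · ln(z₃/z₀)/ln(z₁/z₀) = 14.4 × 6.4509/4.3135 = 21.5351 m/s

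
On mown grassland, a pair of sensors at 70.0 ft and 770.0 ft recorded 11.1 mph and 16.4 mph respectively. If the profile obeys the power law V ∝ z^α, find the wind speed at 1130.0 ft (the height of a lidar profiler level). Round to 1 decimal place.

17.5 mph

First find α: α = ln(V₂/V₁)/ln(z₂/z₁) = ln(16.4/11.1)/ln(770.0/70.0) = 0.39034/2.39790 = 0.1628
Extrapolate from 770.0 ft to 1130.0 ft: V₃ = 16.4 × (1130.0/770.0)^0.1628 = 16.4 × 1.0644 = 17.4567 mph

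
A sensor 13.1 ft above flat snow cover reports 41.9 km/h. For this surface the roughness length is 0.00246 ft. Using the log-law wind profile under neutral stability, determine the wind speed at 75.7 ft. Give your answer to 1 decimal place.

50.5 km/h

Log law: V(z) ∝ ln(z/z₀), so V₂/V₁ = ln(z₂/z₀) / ln(z₁/z₀).
ln(75.7/0.00246) = 10.3344, ln(13.1/0.00246) = 8.5802
V₂ = 41.9 × 10.3344/8.5802 = 41.9 × 1.2044 = 50.4662 km/h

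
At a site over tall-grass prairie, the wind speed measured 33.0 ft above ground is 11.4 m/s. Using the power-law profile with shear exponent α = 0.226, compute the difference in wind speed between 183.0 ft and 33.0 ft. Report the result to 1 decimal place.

Power law: V₂ = V₁ · (z₂/z₁)^α = 11.4 × (5.5455)^0.226 = 16.7894 m/s
ΔV = 16.7894 − 11.4 = 5.3894 m/s

5.4 m/s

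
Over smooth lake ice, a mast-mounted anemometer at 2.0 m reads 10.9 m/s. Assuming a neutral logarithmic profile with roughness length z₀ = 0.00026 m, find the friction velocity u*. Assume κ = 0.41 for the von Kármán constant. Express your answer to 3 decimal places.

u* ≈ 0.499 m/s

Log law: V(z) = (u*/κ) · ln(z/z₀) ⇒ u* = κ · V / ln(z/z₀)
u* = 0.41 × 10.9 / ln(2.0/0.00026) = 0.41 × 10.9 / 8.9480
   = 4.4690 / 8.9480 = 0.4994 m/s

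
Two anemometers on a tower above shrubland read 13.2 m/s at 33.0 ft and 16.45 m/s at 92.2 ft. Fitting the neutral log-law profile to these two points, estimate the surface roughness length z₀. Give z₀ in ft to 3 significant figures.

z₀ ≈ 0.508 ft

Log law: V(z) ∝ ln(z/z₀). With r = V₁/V₂ = 13.2/16.45 = 0.80243,
r · ln(z₂/z₀) = ln(z₁/z₀) ⇒ ln z₀ = (ln z₁ − r·ln z₂)/(1 − r)
ln z₀ = (3.49651 − 0.80243×4.52396) / 0.19757 = -0.6765
z₀ = exp(-0.6765) = 0.5084 ft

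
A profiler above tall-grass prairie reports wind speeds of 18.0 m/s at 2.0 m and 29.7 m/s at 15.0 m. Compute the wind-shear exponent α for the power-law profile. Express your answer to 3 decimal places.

α ≈ 0.249

Power law: V₂/V₁ = (z₂/z₁)^α ⇒ α = ln(V₂/V₁) / ln(z₂/z₁)
α = ln(29.7/18.0) / ln(15.0/2.0) = ln(1.6500) / ln(7.5000)
  = 0.50078 / 2.01490 = 0.24854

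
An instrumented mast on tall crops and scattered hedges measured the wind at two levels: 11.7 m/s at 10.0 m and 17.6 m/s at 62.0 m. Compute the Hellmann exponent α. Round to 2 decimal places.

Power law: V₂/V₁ = (z₂/z₁)^α ⇒ α = ln(V₂/V₁) / ln(z₂/z₁)
α = ln(17.6/11.7) / ln(62.0/10.0) = ln(1.5043) / ln(6.2000)
  = 0.40831 / 1.82455 = 0.22379

α ≈ 0.22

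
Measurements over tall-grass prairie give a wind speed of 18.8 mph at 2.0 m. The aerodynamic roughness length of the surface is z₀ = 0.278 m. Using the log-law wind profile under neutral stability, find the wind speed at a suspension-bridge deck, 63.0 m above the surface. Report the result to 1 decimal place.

51.7 mph

Log law: V(z) ∝ ln(z/z₀), so V₂/V₁ = ln(z₂/z₀) / ln(z₁/z₀).
ln(63.0/0.278) = 5.4233, ln(2.0/0.278) = 1.9733
V₂ = 18.8 × 5.4233/1.9733 = 18.8 × 2.7484 = 51.6690 mph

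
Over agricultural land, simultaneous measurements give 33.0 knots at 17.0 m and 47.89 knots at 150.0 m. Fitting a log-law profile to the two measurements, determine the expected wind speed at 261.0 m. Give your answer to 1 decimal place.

51.7 knots

Log law: V ∝ ln(z/z₀). From the pair, with r = V₁/V₂ = 0.68908,
ln z₀ = (ln z₁ − r·ln z₂)/(1 − r) = (2.8332 − 0.68908×5.0106)/0.31092 = -1.9925 → z₀ = 0.1364 m
V₃ = V₁ · ln(z₃/z₀)/ln(z₁/z₀) = 33.0 × 7.5570/4.8257 = 51.6777 knots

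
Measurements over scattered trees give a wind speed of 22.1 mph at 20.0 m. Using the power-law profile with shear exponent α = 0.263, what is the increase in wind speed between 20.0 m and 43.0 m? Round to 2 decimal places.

4.93 mph

Power law: V₂ = V₁ · (z₂/z₁)^α = 22.1 × (2.1500)^0.263 = 27.0286 mph
ΔV = 27.0286 − 22.1 = 4.9286 mph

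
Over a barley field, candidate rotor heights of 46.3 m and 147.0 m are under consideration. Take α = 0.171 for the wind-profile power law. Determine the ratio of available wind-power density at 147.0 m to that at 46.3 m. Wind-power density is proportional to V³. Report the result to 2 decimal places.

Speed ratio: V_B/V_A = (z_B/z_A)^α = (147.0/46.3)^0.171 = (3.1749)^0.171 = 1.21842
Power-density ratio: P_B/P_A = (V_B/V_A)³ = (1.21842)³ = 1.80880

1.81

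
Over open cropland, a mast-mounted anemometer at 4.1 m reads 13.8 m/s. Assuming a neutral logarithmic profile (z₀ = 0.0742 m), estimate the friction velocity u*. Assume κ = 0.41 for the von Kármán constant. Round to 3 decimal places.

Log law: V(z) = (u*/κ) · ln(z/z₀) ⇒ u* = κ · V / ln(z/z₀)
u* = 0.41 × 13.8 / ln(4.1/0.0742) = 0.41 × 13.8 / 4.0120
   = 5.6580 / 4.0120 = 1.4103 m/s

u* ≈ 1.410 m/s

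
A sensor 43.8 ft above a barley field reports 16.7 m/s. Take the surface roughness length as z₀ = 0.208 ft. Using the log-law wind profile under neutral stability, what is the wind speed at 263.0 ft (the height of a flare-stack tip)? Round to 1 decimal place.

22.3 m/s

Log law: V(z) ∝ ln(z/z₀), so V₂/V₁ = ln(z₂/z₀) / ln(z₁/z₀).
ln(263.0/0.208) = 7.1424, ln(43.8/0.208) = 5.3499
V₂ = 16.7 × 7.1424/5.3499 = 16.7 × 1.3351 = 22.2955 m/s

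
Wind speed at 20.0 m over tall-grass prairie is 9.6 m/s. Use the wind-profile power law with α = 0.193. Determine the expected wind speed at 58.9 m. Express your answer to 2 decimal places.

Power-law profile: V₂ = V₁ · (z₂/z₁)^α
V₂ = 9.6 × (58.9/20.0)^0.193 = 9.6 × (2.9450)^0.193
    = 9.6 × 1.2318 = 11.8251 m/s

11.83 m/s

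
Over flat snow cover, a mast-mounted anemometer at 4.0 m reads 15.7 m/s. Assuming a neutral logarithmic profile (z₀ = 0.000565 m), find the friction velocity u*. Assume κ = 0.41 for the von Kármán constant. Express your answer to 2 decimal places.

u* ≈ 0.73 m/s

Log law: V(z) = (u*/κ) · ln(z/z₀) ⇒ u* = κ · V / ln(z/z₀)
u* = 0.41 × 15.7 / ln(4.0/0.000565) = 0.41 × 15.7 / 8.8650
   = 6.4370 / 8.8650 = 0.7261 m/s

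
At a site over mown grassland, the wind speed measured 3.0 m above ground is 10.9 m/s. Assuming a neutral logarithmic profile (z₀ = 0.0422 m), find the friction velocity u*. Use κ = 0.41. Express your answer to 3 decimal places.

u* ≈ 1.048 m/s

Log law: V(z) = (u*/κ) · ln(z/z₀) ⇒ u* = κ · V / ln(z/z₀)
u* = 0.41 × 10.9 / ln(3.0/0.0422) = 0.41 × 10.9 / 4.2639
   = 4.4690 / 4.2639 = 1.0481 m/s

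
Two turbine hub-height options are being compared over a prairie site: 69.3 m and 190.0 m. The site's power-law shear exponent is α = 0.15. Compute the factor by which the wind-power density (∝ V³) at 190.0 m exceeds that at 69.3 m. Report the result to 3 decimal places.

Speed ratio: V_B/V_A = (z_B/z_A)^α = (190.0/69.3)^0.15 = (2.7417)^0.15 = 1.16333
Power-density ratio: P_B/P_A = (V_B/V_A)³ = (1.16333)³ = 1.57438

1.574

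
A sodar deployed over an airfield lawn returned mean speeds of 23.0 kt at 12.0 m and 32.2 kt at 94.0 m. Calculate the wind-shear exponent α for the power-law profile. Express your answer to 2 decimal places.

α ≈ 0.16

Power law: V₂/V₁ = (z₂/z₁)^α ⇒ α = ln(V₂/V₁) / ln(z₂/z₁)
α = ln(32.2/23.0) / ln(94.0/12.0) = ln(1.4000) / ln(7.8333)
  = 0.33647 / 2.05839 = 0.16346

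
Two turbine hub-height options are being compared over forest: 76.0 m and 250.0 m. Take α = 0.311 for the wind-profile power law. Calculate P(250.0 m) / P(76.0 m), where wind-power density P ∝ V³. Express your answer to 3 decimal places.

3.037

Speed ratio: V_B/V_A = (z_B/z_A)^α = (250.0/76.0)^0.311 = (3.2895)^0.311 = 1.44819
Power-density ratio: P_B/P_A = (V_B/V_A)³ = (1.44819)³ = 3.03724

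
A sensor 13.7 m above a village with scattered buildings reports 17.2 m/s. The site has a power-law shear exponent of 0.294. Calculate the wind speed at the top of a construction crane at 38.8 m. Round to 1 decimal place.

23.4 m/s

Power-law profile: V₂ = V₁ · (z₂/z₁)^α
V₂ = 17.2 × (38.8/13.7)^0.294 = 17.2 × (2.8321)^0.294
    = 17.2 × 1.3581 = 23.3587 m/s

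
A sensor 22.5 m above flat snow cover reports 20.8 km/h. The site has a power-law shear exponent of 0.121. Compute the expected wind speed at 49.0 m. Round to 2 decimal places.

Power-law profile: V₂ = V₁ · (z₂/z₁)^α
V₂ = 20.8 × (49.0/22.5)^0.121 = 20.8 × (2.1778)^0.121
    = 20.8 × 1.0988 = 22.8540 km/h

22.85 km/h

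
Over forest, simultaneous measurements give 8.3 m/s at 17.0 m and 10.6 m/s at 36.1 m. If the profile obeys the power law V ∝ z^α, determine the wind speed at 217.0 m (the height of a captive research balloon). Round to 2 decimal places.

First find α: α = ln(V₂/V₁)/ln(z₂/z₁) = ln(10.6/8.3)/ln(36.1/17.0) = 0.24460/0.75308 = 0.3248
Extrapolate from 36.1 m to 217.0 m: V₃ = 10.6 × (217.0/36.1)^0.3248 = 10.6 × 1.7906 = 18.9805 m/s

18.98 m/s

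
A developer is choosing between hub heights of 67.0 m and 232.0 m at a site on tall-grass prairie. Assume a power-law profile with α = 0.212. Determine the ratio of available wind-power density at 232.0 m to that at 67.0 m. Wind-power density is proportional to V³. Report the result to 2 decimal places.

Speed ratio: V_B/V_A = (z_B/z_A)^α = (232.0/67.0)^0.212 = (3.4627)^0.212 = 1.30123
Power-density ratio: P_B/P_A = (V_B/V_A)³ = (1.30123)³ = 2.20327

2.20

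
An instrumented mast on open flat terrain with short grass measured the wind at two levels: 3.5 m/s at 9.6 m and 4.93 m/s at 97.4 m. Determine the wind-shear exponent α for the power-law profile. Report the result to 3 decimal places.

α ≈ 0.148

Power law: V₂/V₁ = (z₂/z₁)^α ⇒ α = ln(V₂/V₁) / ln(z₂/z₁)
α = ln(4.93/3.5) / ln(97.4/9.6) = ln(1.4086) / ln(10.1458)
  = 0.34258 / 2.31706 = 0.14785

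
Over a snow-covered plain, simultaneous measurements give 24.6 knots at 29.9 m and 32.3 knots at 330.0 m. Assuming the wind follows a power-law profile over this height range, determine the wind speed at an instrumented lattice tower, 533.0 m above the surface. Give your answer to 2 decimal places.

First find α: α = ln(V₂/V₁)/ln(z₂/z₁) = ln(32.3/24.6)/ln(330.0/29.9) = 0.27232/2.40123 = 0.1134
Extrapolate from 330.0 m to 533.0 m: V₃ = 32.3 × (533.0/330.0)^0.1134 = 32.3 × 1.0559 = 34.1048 knots

34.10 knots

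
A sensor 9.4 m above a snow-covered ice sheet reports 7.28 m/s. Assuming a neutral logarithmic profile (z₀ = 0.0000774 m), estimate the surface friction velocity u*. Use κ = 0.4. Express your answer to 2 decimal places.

Log law: V(z) = (u*/κ) · ln(z/z₀) ⇒ u* = κ · V / ln(z/z₀)
u* = 0.4 × 7.28 / ln(9.4/0.0000774) = 0.4 × 7.28 / 11.7072
   = 2.9120 / 11.7072 = 0.2487 m/s

u* ≈ 0.25 m/s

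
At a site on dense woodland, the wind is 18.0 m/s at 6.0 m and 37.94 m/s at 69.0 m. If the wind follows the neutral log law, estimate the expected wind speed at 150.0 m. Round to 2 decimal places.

Log law: V ∝ ln(z/z₀). From the pair, with r = V₁/V₂ = 0.47443,
ln z₀ = (ln z₁ − r·ln z₂)/(1 − r) = (1.7918 − 0.47443×4.2341)/0.52557 = -0.4130 → z₀ = 0.6617 m
V₃ = V₁ · ln(z₃/z₀)/ln(z₁/z₀) = 18.0 × 5.4236/2.2047 = 44.2798 m/s

44.28 m/s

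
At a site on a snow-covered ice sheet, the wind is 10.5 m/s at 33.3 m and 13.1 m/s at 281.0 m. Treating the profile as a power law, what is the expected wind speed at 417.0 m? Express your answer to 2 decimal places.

First find α: α = ln(V₂/V₁)/ln(z₂/z₁) = ln(13.1/10.5)/ln(281.0/33.3) = 0.22124/2.13280 = 0.1037
Extrapolate from 281.0 m to 417.0 m: V₃ = 13.1 × (417.0/281.0)^0.1037 = 13.1 × 1.0418 = 13.6475 m/s

13.65 m/s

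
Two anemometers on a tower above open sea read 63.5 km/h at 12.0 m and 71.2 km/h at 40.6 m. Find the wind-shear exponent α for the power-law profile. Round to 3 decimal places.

Power law: V₂/V₁ = (z₂/z₁)^α ⇒ α = ln(V₂/V₁) / ln(z₂/z₁)
α = ln(71.2/63.5) / ln(40.6/12.0) = ln(1.1213) / ln(3.3833)
  = 0.11445 / 1.21886 = 0.09390

α ≈ 0.094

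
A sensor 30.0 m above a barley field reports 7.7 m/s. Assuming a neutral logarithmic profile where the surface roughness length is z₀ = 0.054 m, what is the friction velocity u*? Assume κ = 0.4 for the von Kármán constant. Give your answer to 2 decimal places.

u* ≈ 0.49 m/s

Log law: V(z) = (u*/κ) · ln(z/z₀) ⇒ u* = κ · V / ln(z/z₀)
u* = 0.4 × 7.7 / ln(30.0/0.054) = 0.4 × 7.7 / 6.3200
   = 3.0800 / 6.3200 = 0.4873 m/s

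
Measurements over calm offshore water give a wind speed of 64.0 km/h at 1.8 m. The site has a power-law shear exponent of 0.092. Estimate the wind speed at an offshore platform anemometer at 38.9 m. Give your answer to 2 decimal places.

Power-law profile: V₂ = V₁ · (z₂/z₁)^α
V₂ = 64.0 × (38.9/1.8)^0.092 = 64.0 × (21.6111)^0.092
    = 64.0 × 1.3268 = 84.9122 km/h

84.91 km/h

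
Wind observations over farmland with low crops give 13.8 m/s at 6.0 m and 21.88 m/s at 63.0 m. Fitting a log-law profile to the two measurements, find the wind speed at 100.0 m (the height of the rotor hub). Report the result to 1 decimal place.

23.5 m/s

Log law: V ∝ ln(z/z₀). From the pair, with r = V₁/V₂ = 0.63071,
ln z₀ = (ln z₁ − r·ln z₂)/(1 − r) = (1.7918 − 0.63071×4.1431)/0.36929 = -2.2242 → z₀ = 0.1082 m
V₃ = V₁ · ln(z₃/z₀)/ln(z₁/z₀) = 13.8 × 6.8294/4.0160 = 23.4677 m/s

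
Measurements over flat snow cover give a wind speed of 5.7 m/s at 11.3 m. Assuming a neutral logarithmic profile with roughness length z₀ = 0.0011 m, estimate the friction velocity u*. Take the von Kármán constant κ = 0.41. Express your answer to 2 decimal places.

u* ≈ 0.25 m/s

Log law: V(z) = (u*/κ) · ln(z/z₀) ⇒ u* = κ · V / ln(z/z₀)
u* = 0.41 × 5.7 / ln(11.3/0.0011) = 0.41 × 5.7 / 9.2372
   = 2.3370 / 9.2372 = 0.2530 m/s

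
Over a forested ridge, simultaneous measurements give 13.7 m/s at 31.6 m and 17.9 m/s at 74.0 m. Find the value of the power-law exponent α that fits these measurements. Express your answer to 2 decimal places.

Power law: V₂/V₁ = (z₂/z₁)^α ⇒ α = ln(V₂/V₁) / ln(z₂/z₁)
α = ln(17.9/13.7) / ln(74.0/31.6) = ln(1.3066) / ln(2.3418)
  = 0.26740 / 0.85091 = 0.31426

α ≈ 0.31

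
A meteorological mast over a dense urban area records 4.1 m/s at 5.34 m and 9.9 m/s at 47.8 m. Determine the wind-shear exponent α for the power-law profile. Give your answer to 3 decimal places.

Power law: V₂/V₁ = (z₂/z₁)^α ⇒ α = ln(V₂/V₁) / ln(z₂/z₁)
α = ln(9.9/4.1) / ln(47.8/5.34) = ln(2.4146) / ln(8.9513)
  = 0.88155 / 2.19180 = 0.40220

α ≈ 0.402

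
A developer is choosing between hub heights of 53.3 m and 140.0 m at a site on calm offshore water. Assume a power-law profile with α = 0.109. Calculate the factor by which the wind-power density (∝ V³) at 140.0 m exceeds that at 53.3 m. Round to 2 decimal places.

Speed ratio: V_B/V_A = (z_B/z_A)^α = (140.0/53.3)^0.109 = (2.6266)^0.109 = 1.11100
Power-density ratio: P_B/P_A = (V_B/V_A)³ = (1.11100)³ = 1.37134

1.37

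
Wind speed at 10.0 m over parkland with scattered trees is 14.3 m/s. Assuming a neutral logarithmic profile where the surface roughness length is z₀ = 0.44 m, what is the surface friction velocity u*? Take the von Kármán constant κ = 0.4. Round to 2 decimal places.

Log law: V(z) = (u*/κ) · ln(z/z₀) ⇒ u* = κ · V / ln(z/z₀)
u* = 0.4 × 14.3 / ln(10.0/0.44) = 0.4 × 14.3 / 3.1236
   = 5.7200 / 3.1236 = 1.8312 m/s

u* ≈ 1.83 m/s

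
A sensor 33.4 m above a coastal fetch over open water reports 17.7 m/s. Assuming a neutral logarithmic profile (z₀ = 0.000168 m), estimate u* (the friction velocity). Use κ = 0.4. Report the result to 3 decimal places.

u* ≈ 0.580 m/s

Log law: V(z) = (u*/κ) · ln(z/z₀) ⇒ u* = κ · V / ln(z/z₀)
u* = 0.4 × 17.7 / ln(33.4/0.000168) = 0.4 × 17.7 / 12.2001
   = 7.0800 / 12.2001 = 0.5803 m/s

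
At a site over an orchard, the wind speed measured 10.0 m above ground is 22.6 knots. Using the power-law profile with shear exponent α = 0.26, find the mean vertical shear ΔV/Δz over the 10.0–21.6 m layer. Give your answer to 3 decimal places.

Power law: V₂ = V₁ · (z₂/z₁)^α = 22.6 × (2.1600)^0.26 = 27.6100 knots
ΔV/Δz = (27.6100 − 22.6)/(21.6 − 10.0) = 5.0100/11.6000 = 0.43190 knots/m

0.432 knots/m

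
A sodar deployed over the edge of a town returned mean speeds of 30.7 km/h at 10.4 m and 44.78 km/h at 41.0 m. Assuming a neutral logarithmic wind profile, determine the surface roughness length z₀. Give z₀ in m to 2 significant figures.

z₀ ≈ 0.52 m

Log law: V(z) ∝ ln(z/z₀). With r = V₁/V₂ = 30.7/44.78 = 0.68557,
r · ln(z₂/z₀) = ln(z₁/z₀) ⇒ ln z₀ = (ln z₁ − r·ln z₂)/(1 − r)
ln z₀ = (2.34181 − 0.68557×3.71357) / 0.31443 = -0.6492
z₀ = exp(-0.6492) = 0.5225 m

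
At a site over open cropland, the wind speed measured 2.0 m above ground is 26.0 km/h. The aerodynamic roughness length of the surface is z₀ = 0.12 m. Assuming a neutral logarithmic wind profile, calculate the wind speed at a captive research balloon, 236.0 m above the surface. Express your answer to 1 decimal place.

Log law: V(z) ∝ ln(z/z₀), so V₂/V₁ = ln(z₂/z₀) / ln(z₁/z₀).
ln(236.0/0.12) = 7.5841, ln(2.0/0.12) = 2.8134
V₂ = 26.0 × 7.5841/2.8134 = 26.0 × 2.6957 = 70.0881 km/h

70.1 km/h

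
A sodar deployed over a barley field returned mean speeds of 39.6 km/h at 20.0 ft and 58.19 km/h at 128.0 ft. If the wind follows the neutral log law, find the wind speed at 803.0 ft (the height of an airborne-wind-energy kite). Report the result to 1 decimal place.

76.6 km/h

Log law: V ∝ ln(z/z₀). From the pair, with r = V₁/V₂ = 0.68053,
ln z₀ = (ln z₁ − r·ln z₂)/(1 − r) = (2.9957 − 0.68053×4.8520)/0.31947 = -0.9585 → z₀ = 0.3835 ft
V₃ = V₁ · ln(z₃/z₀)/ln(z₁/z₀) = 39.6 × 7.6469/3.9542 = 76.5800 km/h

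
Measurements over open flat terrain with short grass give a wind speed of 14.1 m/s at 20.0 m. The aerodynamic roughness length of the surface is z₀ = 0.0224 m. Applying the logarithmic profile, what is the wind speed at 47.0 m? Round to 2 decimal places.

Log law: V(z) ∝ ln(z/z₀), so V₂/V₁ = ln(z₂/z₀) / ln(z₁/z₀).
ln(47.0/0.0224) = 7.6488, ln(20.0/0.0224) = 6.7944
V₂ = 14.1 × 7.6488/6.7944 = 14.1 × 1.1258 = 15.8731 m/s

15.87 m/s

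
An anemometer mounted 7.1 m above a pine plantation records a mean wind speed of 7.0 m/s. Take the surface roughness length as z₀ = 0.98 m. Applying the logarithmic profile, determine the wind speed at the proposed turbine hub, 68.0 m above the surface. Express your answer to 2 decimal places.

14.99 m/s

Log law: V(z) ∝ ln(z/z₀), so V₂/V₁ = ln(z₂/z₀) / ln(z₁/z₀).
ln(68.0/0.98) = 4.2397, ln(7.1/0.98) = 1.9803
V₂ = 7.0 × 4.2397/1.9803 = 7.0 × 2.1409 = 14.9866 m/s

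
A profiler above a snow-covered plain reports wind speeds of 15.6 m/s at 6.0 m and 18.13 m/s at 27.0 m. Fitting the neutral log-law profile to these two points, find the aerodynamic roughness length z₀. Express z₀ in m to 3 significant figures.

z₀ ≈ 0.000563 m

Log law: V(z) ∝ ln(z/z₀). With r = V₁/V₂ = 15.6/18.13 = 0.86045,
r · ln(z₂/z₀) = ln(z₁/z₀) ⇒ ln z₀ = (ln z₁ − r·ln z₂)/(1 − r)
ln z₀ = (1.79176 − 0.86045×3.29584) / 0.13955 = -7.4824
z₀ = exp(-7.4824) = 0.0005629 m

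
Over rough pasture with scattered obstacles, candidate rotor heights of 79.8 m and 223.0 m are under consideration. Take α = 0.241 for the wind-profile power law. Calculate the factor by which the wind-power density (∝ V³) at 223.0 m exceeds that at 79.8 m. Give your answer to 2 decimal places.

2.10

Speed ratio: V_B/V_A = (z_B/z_A)^α = (223.0/79.8)^0.241 = (2.7945)^0.241 = 1.28103
Power-density ratio: P_B/P_A = (V_B/V_A)³ = (1.28103)³ = 2.10221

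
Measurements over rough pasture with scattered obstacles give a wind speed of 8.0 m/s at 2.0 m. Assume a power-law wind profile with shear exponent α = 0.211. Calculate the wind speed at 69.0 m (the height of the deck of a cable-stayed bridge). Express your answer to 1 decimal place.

16.9 m/s

Power-law profile: V₂ = V₁ · (z₂/z₁)^α
V₂ = 8.0 × (69.0/2.0)^0.211 = 8.0 × (34.5000)^0.211
    = 8.0 × 2.1110 = 16.8877 m/s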